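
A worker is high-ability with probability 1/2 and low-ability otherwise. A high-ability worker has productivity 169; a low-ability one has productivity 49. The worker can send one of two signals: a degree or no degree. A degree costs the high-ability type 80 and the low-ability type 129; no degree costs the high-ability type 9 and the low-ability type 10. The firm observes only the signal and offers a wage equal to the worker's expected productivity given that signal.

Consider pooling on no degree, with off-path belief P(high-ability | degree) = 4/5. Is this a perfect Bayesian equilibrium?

Yes

On the equilibrium path (no degree) the firm holds the prior 1/2 and pays 1/2·169 + 1/2·49 = 109. Off-path (degree) belief 4/5 gives 4/5·169 + 1/5·49 = 145.
High-ability: no degree gives 109 − 9 = 100; degree gives 145 − 80 = 65. Stays. ✓
Low-ability: no degree gives 109 − 10 = 99; degree gives 145 − 129 = 16. Stays. ✓
Beliefs are Bayes-consistent on-path and both types best-respond.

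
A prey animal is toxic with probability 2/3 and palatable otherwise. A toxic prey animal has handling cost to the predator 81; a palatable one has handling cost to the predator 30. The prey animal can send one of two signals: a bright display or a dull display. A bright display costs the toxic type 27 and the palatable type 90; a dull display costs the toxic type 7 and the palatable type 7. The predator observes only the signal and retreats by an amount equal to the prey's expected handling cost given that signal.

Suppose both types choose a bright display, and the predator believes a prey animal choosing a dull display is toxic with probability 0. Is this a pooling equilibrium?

No

At the pooled signal (bright display) the predator holds the prior 2/3 and pays 2/3·81 + 1/3·30 = 64. Off-path (dull display) belief 0 gives 0·81 + 1·30 = 30.
Toxic: bright display gives 64 − 27 = 37; dull display gives 30 − 7 = 23. Stays. ✓
Palatable: bright display gives 64 − 90 = -26; dull display gives 30 − 7 = 23. Deviates. ✗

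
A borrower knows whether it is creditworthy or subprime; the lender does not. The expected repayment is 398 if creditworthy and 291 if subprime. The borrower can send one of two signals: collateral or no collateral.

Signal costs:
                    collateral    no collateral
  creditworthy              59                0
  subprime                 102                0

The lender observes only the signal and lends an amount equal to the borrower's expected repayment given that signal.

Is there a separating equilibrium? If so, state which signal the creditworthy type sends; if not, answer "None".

Try creditworthy → collateral, subprime → no collateral:
  Under separation the lender infers type exactly: collateral → creditworthy (pays 398), no collateral → subprime (pays 291).
  Creditworthy: collateral gives 398 − 59 = 339; no collateral gives 291 − 0 = 291. No deviation. ✓
  Subprime: no collateral gives 291 − 0 = 291; collateral gives 398 − 102 = 296. Would deviate. ✗
Try creditworthy → no collateral, subprime → collateral:
  Under separation the lender infers type exactly: no collateral → creditworthy (pays 398), collateral → subprime (pays 291).
  Creditworthy: no collateral gives 398 − 0 = 398; collateral gives 291 − 59 = 232. No deviation. ✓
  Subprime: collateral gives 291 − 102 = 189; no collateral gives 398 − 0 = 398. Would deviate. ✗
Neither assignment is incentive-compatible.

None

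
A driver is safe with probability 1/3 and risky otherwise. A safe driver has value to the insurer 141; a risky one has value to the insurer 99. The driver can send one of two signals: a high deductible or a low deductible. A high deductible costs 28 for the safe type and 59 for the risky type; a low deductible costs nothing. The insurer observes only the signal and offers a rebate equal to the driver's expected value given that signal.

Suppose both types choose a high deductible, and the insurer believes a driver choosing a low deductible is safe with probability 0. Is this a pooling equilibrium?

No

At the pooled signal (high deductible) the insurer holds the prior 1/3 and pays 1/3·141 + 2/3·99 = 113. Off-path (low deductible) belief 0 gives 0·141 + 1·99 = 99.
Safe: high deductible gives 113 − 28 = 85; low deductible gives 99 − 0 = 99. Deviates. ✗
Risky: high deductible gives 113 − 59 = 54; low deductible gives 99 − 0 = 99. Deviates. ✗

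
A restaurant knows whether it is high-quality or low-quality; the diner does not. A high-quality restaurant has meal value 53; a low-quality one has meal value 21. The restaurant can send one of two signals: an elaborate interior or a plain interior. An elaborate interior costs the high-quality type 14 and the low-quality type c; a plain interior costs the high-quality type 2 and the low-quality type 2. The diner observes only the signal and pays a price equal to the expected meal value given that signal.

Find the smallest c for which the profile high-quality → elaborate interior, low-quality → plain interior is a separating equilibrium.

34

Under separation: elaborate interior → high-quality (pays 53); plain interior → low-quality (pays 21).
High-quality: 53 − 14 = 39 ≥ 21 − 2 = 19. Holds regardless of c. ✓
Low-quality: 21 − 2 ≥ 53 − c, so c ≥ 53 − 19 = 34.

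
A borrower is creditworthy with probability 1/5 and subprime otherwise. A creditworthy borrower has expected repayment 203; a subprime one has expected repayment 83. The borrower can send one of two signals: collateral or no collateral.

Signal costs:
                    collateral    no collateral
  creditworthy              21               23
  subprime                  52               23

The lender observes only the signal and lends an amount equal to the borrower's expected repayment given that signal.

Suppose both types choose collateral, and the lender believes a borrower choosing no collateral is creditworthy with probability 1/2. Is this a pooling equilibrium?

No

At the pooled signal (collateral) the lender holds the prior 1/5 and pays 1/5·203 + 4/5·83 = 107. Off-path (no collateral) belief 1/2 gives 1/2·203 + 1/2·83 = 143.
Creditworthy: collateral gives 107 − 21 = 86; no collateral gives 143 − 23 = 120. Deviates. ✗
Subprime: collateral gives 107 − 52 = 55; no collateral gives 143 − 23 = 120. Deviates. ✗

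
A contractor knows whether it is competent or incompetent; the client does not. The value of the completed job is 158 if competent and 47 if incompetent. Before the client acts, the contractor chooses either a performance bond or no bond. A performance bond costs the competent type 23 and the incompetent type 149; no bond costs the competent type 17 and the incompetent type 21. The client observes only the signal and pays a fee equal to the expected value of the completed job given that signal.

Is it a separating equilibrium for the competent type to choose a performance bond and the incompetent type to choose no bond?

Under separation the client infers type exactly: bond → competent (pays 158), no bond → incompetent (pays 47).
Competent: bond gives 158 − 23 = 135; no bond gives 47 − 17 = 30. No deviation. ✓
Incompetent: no bond gives 47 − 21 = 26; bond gives 158 − 149 = 9. No deviation. ✓
Both incentive constraints hold.

Yes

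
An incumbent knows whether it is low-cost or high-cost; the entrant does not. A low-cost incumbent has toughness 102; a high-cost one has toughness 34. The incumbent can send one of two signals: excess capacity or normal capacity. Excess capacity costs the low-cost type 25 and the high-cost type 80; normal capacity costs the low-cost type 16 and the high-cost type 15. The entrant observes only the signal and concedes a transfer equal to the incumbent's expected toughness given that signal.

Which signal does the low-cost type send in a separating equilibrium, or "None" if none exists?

None

Try low-cost → excess capacity, high-cost → normal capacity:
  Under separation the entrant infers type exactly: excess capacity → low-cost (pays 102), normal capacity → high-cost (pays 34).
  Low-cost: excess capacity gives 102 − 25 = 77; normal capacity gives 34 − 16 = 18. No deviation. ✓
  High-cost: normal capacity gives 34 − 15 = 19; excess capacity gives 102 − 80 = 22. Would deviate. ✗
Try low-cost → normal capacity, high-cost → excess capacity:
  Under separation the entrant infers type exactly: normal capacity → low-cost (pays 102), excess capacity → high-cost (pays 34).
  Low-cost: normal capacity gives 102 − 16 = 86; excess capacity gives 34 − 25 = 9. No deviation. ✓
  High-cost: excess capacity gives 34 − 80 = -46; normal capacity gives 102 − 15 = 87. Would deviate. ✗
Neither assignment is incentive-compatible.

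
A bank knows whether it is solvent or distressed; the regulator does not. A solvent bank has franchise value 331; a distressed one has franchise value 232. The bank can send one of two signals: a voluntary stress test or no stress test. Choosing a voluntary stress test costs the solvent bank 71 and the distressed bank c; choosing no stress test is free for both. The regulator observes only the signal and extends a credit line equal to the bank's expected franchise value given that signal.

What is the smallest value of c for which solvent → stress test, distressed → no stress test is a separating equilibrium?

Under separation: stress test → solvent (pays 331); no stress test → distressed (pays 232).
Solvent: 331 − 71 = 260 ≥ 232 − 0 = 232. Holds regardless of c. ✓
Distressed: 232 − 0 ≥ 331 − c, so c ≥ 331 − 232 = 99.

99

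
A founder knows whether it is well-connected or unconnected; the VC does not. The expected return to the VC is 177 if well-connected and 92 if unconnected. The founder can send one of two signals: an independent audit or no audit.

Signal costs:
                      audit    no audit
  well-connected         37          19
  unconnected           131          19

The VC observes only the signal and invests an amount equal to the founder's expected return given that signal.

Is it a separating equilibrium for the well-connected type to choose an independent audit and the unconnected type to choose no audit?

Yes

If types separate, audit earns payment 177 and no audit earns 92.
Well-connected: audit gives 177 − 37 = 140; no audit gives 92 − 19 = 73. No deviation. ✓
Unconnected: no audit gives 92 − 19 = 73; audit gives 177 − 131 = 46. No deviation. ✓
Neither type gains from mimicking the other.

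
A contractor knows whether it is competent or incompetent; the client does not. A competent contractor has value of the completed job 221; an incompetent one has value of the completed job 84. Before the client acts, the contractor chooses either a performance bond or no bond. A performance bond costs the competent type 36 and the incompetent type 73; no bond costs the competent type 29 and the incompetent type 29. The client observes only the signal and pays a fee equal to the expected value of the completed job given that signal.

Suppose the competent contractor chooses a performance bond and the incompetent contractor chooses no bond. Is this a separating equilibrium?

No

If types separate, bond earns payment 221 and no bond earns 84.
Competent: bond gives 221 − 36 = 185; no bond gives 84 − 29 = 55. No deviation. ✓
Incompetent: no bond gives 84 − 29 = 55; bond gives 221 − 73 = 148. Would deviate. ✗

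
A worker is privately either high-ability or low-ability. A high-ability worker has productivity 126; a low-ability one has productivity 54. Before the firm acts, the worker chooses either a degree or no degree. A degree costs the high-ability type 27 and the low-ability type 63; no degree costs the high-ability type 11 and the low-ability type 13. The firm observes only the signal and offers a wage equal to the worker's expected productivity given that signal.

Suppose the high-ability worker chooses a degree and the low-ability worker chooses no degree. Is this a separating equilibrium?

Under separation the firm infers type exactly: degree → high-ability (pays 126), no degree → low-ability (pays 54).
High-ability: degree gives 126 − 27 = 99; no degree gives 54 − 11 = 43. No deviation. ✓
Low-ability: no degree gives 54 − 13 = 41; degree gives 126 − 63 = 63. Would deviate. ✗

No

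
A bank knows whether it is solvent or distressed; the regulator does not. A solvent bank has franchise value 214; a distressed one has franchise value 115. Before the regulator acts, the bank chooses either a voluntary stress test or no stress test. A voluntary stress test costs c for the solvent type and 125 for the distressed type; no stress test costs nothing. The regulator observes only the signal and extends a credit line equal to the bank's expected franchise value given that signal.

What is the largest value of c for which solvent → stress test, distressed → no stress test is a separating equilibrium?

Under separation: stress test → solvent (pays 214); no stress test → distressed (pays 115).
Distressed: 115 − 0 = 115 ≥ 214 − 125 = 89. Holds regardless of c. ✓
Solvent: 214 − c ≥ 115 − 0, so c ≤ 214 − 115 = 99.

99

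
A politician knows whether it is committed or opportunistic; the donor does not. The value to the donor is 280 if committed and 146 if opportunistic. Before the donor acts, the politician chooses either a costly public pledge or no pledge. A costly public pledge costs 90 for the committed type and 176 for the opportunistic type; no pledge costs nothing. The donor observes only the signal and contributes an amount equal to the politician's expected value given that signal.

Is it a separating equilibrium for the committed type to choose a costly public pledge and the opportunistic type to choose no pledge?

If types separate, pledge earns payment 280 and no pledge earns 146.
Committed: pledge gives 280 − 90 = 190; no pledge gives 146 − 0 = 146. No deviation. ✓
Opportunistic: no pledge gives 146 − 0 = 146; pledge gives 280 − 176 = 104. No deviation. ✓
Both incentive constraints hold.

Yes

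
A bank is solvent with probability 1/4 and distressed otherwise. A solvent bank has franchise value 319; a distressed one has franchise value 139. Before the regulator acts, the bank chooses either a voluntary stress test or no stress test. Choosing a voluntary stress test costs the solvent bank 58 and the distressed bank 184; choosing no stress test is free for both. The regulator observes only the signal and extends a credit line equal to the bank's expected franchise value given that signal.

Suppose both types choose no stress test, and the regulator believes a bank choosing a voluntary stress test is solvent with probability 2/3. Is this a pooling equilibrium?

At the pooled signal (no stress test) the regulator holds the prior 1/4 and pays 1/4·319 + 3/4·139 = 184. Off-path (stress test) belief 2/3 gives 2/3·319 + 1/3·139 = 259.
Solvent: no stress test gives 184 − 0 = 184; stress test gives 259 − 58 = 201. Deviates. ✗
Distressed: no stress test gives 184 − 0 = 184; stress test gives 259 − 184 = 75. Stays. ✓

No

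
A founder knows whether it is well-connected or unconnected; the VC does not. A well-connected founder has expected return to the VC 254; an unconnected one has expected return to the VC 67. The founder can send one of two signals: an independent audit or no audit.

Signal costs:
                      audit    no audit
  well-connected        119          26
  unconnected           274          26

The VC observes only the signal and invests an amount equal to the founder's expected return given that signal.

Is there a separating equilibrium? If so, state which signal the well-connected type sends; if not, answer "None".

audit

Try well-connected → audit, unconnected → no audit:
  If types separate, audit earns payment 254 and no audit earns 67.
  Well-connected: audit gives 254 − 119 = 135; no audit gives 67 − 26 = 41. No deviation. ✓
  Unconnected: no audit gives 67 − 26 = 41; audit gives 254 − 274 = -20. No deviation. ✓
Both hold — the well-connected type sends audit.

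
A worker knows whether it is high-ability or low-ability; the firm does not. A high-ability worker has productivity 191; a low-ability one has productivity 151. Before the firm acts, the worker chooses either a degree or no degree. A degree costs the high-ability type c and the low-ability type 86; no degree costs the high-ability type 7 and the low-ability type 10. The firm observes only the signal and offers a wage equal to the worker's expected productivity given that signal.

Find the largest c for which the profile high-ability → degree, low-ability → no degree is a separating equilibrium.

Under separation: degree → high-ability (pays 191); no degree → low-ability (pays 151).
Low-ability: 151 − 10 = 141 ≥ 191 − 86 = 105. Holds regardless of c. ✓
High-ability: 191 − c ≥ 151 − 7, so c ≤ 191 − 144 = 47.

47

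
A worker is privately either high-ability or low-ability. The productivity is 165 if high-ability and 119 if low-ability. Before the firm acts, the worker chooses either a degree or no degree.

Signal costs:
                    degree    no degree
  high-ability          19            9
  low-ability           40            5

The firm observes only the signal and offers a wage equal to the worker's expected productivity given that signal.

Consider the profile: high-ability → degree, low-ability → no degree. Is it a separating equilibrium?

No

If types separate, degree earns payment 165 and no degree earns 119.
High-ability: degree gives 165 − 19 = 146; no degree gives 119 − 9 = 110. No deviation. ✓
Low-ability: no degree gives 119 − 5 = 114; degree gives 165 − 40 = 125. Would deviate. ✗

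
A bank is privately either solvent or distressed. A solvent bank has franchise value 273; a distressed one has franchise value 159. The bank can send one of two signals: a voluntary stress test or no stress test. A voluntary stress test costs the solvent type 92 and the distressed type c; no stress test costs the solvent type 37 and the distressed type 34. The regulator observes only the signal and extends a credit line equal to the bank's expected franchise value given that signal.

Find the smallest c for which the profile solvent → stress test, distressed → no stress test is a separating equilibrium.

Under separation: stress test → solvent (pays 273); no stress test → distressed (pays 159).
Solvent: 273 − 92 = 181 ≥ 159 − 37 = 122. Holds regardless of c. ✓
Distressed: 159 − 34 ≥ 273 − c, so c ≥ 273 − 125 = 148.

148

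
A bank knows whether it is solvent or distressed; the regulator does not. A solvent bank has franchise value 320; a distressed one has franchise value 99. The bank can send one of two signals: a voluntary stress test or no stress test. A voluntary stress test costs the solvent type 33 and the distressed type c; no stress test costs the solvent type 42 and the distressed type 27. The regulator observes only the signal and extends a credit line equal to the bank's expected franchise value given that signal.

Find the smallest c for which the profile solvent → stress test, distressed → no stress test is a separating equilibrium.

Under separation: stress test → solvent (pays 320); no stress test → distressed (pays 99).
Solvent: 320 − 33 = 287 ≥ 99 − 42 = 57. Holds regardless of c. ✓
Distressed: 99 − 27 ≥ 320 − c, so c ≥ 320 − 72 = 248.

248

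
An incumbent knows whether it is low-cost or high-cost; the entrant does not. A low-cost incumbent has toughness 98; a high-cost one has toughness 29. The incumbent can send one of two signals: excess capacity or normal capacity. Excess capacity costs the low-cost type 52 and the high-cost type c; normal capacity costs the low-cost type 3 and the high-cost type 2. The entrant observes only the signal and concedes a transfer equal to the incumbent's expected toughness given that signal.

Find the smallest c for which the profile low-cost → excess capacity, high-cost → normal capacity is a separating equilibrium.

71

Under separation: excess capacity → low-cost (pays 98); normal capacity → high-cost (pays 29).
Low-cost: 98 − 52 = 46 ≥ 29 − 3 = 26. Holds regardless of c. ✓
High-cost: 29 − 2 ≥ 98 − c, so c ≥ 98 − 27 = 71.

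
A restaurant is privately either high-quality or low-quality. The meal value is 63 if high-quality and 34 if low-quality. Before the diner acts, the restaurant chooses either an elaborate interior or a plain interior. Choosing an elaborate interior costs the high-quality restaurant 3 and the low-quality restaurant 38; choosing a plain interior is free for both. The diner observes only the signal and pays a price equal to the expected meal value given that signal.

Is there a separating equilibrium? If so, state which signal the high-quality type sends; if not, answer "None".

elaborate interior

Try high-quality → elaborate interior, low-quality → plain interior:
  If types separate, elaborate interior earns payment 63 and plain interior earns 34.
  High-quality: elaborate interior gives 63 − 3 = 60; plain interior gives 34 − 0 = 34. No deviation. ✓
  Low-quality: plain interior gives 34 − 0 = 34; elaborate interior gives 63 − 38 = 25. No deviation. ✓
Both hold — the high-quality type sends elaborate interior.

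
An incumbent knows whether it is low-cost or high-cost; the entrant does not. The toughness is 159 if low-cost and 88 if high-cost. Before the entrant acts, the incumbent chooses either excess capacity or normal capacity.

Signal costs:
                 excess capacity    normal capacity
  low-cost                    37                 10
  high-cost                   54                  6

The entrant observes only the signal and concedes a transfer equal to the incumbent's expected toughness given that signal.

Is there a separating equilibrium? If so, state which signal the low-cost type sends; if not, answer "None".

Try low-cost → excess capacity, high-cost → normal capacity:
  Under separation the entrant infers type exactly: excess capacity → low-cost (pays 159), normal capacity → high-cost (pays 88).
  Low-cost: excess capacity gives 159 − 37 = 122; normal capacity gives 88 − 10 = 78. No deviation. ✓
  High-cost: normal capacity gives 88 − 6 = 82; excess capacity gives 159 − 54 = 105. Would deviate. ✗
Try low-cost → normal capacity, high-cost → excess capacity:
  Under separation the entrant infers type exactly: normal capacity → low-cost (pays 159), excess capacity → high-cost (pays 88).
  Low-cost: normal capacity gives 159 − 10 = 149; excess capacity gives 88 − 37 = 51. No deviation. ✓
  High-cost: excess capacity gives 88 − 54 = 34; normal capacity gives 159 − 6 = 153. Would deviate. ✗
Neither assignment is incentive-compatible.

None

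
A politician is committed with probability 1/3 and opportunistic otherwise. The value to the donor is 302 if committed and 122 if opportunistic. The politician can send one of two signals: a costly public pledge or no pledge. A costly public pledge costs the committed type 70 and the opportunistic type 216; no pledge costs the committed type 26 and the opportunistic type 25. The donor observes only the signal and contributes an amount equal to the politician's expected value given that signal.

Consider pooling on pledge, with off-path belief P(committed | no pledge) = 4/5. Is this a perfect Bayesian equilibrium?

No

On the equilibrium path (pledge) the donor holds the prior 1/3 and pays 1/3·302 + 2/3·122 = 182. Off-path (no pledge) belief 4/5 gives 4/5·302 + 1/5·122 = 266.
Committed: pledge gives 182 − 70 = 112; no pledge gives 266 − 26 = 240. Deviates. ✗
Opportunistic: pledge gives 182 − 216 = -34; no pledge gives 266 − 25 = 241. Deviates. ✗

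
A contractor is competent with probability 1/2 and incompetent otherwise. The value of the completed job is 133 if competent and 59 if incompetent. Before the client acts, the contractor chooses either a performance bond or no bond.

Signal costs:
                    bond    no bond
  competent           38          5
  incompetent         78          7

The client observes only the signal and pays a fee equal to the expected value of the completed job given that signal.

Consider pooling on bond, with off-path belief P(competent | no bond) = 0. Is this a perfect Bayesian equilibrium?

At the pooled signal (bond) the client holds the prior 1/2 and pays 1/2·133 + 1/2·59 = 96. Off-path (no bond) belief 0 gives 0·133 + 1·59 = 59.
Competent: bond gives 96 − 38 = 58; no bond gives 59 − 5 = 54. Stays. ✓
Incompetent: bond gives 96 − 78 = 18; no bond gives 59 − 7 = 52. Deviates. ✗

No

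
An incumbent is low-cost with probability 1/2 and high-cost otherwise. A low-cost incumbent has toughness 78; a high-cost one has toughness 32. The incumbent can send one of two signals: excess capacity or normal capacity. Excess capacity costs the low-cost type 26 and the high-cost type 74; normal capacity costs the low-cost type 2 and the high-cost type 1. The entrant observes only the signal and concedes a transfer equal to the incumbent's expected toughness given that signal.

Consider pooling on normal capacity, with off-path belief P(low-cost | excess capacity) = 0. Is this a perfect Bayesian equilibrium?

On the equilibrium path (normal capacity) the entrant holds the prior 1/2 and pays 1/2·78 + 1/2·32 = 55. Off-path (excess capacity) belief 0 gives 0·78 + 1·32 = 32.
Low-cost: normal capacity gives 55 − 2 = 53; excess capacity gives 32 − 26 = 6. Stays. ✓
High-cost: normal capacity gives 55 − 1 = 54; excess capacity gives 32 − 74 = -42. Stays. ✓
Beliefs are Bayes-consistent on-path and both types best-respond.

Yes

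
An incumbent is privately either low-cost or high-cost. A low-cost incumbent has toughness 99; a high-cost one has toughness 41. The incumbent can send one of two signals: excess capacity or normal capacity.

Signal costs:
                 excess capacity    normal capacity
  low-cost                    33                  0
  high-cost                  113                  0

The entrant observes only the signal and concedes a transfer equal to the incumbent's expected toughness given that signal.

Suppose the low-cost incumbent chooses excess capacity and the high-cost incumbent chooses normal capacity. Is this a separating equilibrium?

Yes

If types separate, excess capacity earns payment 99 and normal capacity earns 41.
Low-cost: excess capacity gives 99 − 33 = 66; normal capacity gives 41 − 0 = 41. No deviation. ✓
High-cost: normal capacity gives 41 − 0 = 41; excess capacity gives 99 − 113 = -14. No deviation. ✓
Neither type gains from mimicking the other.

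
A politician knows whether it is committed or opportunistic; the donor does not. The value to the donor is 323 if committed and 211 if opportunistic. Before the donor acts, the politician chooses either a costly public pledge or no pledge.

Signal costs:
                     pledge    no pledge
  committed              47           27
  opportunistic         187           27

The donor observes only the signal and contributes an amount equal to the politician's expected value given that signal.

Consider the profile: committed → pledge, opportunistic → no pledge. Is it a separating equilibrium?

Yes

If types separate, pledge earns payment 323 and no pledge earns 211.
Committed: pledge gives 323 − 47 = 276; no pledge gives 211 − 27 = 184. No deviation. ✓
Opportunistic: no pledge gives 211 − 27 = 184; pledge gives 323 − 187 = 136. No deviation. ✓
Both incentive constraints hold.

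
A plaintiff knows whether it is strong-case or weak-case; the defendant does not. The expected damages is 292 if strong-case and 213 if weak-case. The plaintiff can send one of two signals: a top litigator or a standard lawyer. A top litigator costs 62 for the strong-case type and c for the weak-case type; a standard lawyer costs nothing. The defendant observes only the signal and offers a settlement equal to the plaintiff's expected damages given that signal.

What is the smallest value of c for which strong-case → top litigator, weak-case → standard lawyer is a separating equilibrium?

Under separation: top litigator → strong-case (pays 292); standard lawyer → weak-case (pays 213).
Strong-case: 292 − 62 = 230 ≥ 213 − 0 = 213. Holds regardless of c. ✓
Weak-case: 213 − 0 ≥ 292 − c, so c ≥ 292 − 213 = 79.

79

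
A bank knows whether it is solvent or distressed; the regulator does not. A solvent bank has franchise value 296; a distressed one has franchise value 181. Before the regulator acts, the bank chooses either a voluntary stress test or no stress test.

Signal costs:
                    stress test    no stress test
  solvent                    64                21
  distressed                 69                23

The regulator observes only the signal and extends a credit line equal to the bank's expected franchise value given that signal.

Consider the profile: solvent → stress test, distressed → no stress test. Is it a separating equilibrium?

No

If types separate, stress test earns payment 296 and no stress test earns 181.
Solvent: stress test gives 296 − 64 = 232; no stress test gives 181 − 21 = 160. No deviation. ✓
Distressed: no stress test gives 181 − 23 = 158; stress test gives 296 − 69 = 227. Would deviate. ✗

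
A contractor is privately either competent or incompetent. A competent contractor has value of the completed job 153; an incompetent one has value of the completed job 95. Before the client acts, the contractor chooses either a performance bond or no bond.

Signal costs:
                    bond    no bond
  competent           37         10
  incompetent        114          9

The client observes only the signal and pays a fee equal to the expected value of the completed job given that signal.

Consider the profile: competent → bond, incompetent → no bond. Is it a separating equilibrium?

Under separation the client infers type exactly: bond → competent (pays 153), no bond → incompetent (pays 95).
Competent: bond gives 153 − 37 = 116; no bond gives 95 − 10 = 85. No deviation. ✓
Incompetent: no bond gives 95 − 9 = 86; bond gives 153 − 114 = 39. No deviation. ✓
Both incentive constraints hold.

Yes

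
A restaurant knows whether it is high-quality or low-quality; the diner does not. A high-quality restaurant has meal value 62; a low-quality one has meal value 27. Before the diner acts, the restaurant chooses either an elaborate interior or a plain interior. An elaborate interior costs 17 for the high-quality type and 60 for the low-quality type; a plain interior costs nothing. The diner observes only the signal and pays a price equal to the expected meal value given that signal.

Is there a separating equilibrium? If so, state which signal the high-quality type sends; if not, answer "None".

elaborate interior

Try high-quality → elaborate interior, low-quality → plain interior:
  If types separate, elaborate interior earns payment 62 and plain interior earns 27.
  High-quality: elaborate interior gives 62 − 17 = 45; plain interior gives 27 − 0 = 27. No deviation. ✓
  Low-quality: plain interior gives 27 − 0 = 27; elaborate interior gives 62 − 60 = 2. No deviation. ✓
Both hold — the high-quality type sends elaborate interior.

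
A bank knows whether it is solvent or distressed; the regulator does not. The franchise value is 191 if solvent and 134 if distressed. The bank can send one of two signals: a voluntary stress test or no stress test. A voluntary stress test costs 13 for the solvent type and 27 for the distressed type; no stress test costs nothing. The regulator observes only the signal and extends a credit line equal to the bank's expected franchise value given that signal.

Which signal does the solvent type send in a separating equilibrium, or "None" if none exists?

None

Try solvent → stress test, distressed → no stress test:
  Under separation the regulator infers type exactly: stress test → solvent (pays 191), no stress test → distressed (pays 134).
  Solvent: stress test gives 191 − 13 = 178; no stress test gives 134 − 0 = 134. No deviation. ✓
  Distressed: no stress test gives 134 − 0 = 134; stress test gives 191 − 27 = 164. Would deviate. ✗
Try solvent → no stress test, distressed → stress test:
  Under separation the regulator infers type exactly: no stress test → solvent (pays 191), stress test → distressed (pays 134).
  Solvent: no stress test gives 191 − 0 = 191; stress test gives 134 − 13 = 121. No deviation. ✓
  Distressed: stress test gives 134 − 27 = 107; no stress test gives 191 − 0 = 191. Would deviate. ✗
Neither assignment is incentive-compatible.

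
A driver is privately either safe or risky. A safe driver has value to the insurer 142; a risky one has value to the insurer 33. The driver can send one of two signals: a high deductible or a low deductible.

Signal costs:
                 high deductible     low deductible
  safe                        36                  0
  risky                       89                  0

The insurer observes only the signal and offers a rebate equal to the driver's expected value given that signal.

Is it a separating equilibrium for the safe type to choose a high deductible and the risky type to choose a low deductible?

If types separate, high deductible earns payment 142 and low deductible earns 33.
Safe: high deductible gives 142 − 36 = 106; low deductible gives 33 − 0 = 33. No deviation. ✓
Risky: low deductible gives 33 − 0 = 33; high deductible gives 142 − 89 = 53. Would deviate. ✗

No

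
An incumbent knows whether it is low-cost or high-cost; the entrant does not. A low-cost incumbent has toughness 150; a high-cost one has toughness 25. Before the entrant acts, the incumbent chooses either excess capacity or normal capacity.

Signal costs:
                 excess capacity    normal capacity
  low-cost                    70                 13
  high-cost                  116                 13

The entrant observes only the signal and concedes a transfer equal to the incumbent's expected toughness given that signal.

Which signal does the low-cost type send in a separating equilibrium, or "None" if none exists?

Try low-cost → excess capacity, high-cost → normal capacity:
  If types separate, excess capacity earns payment 150 and normal capacity earns 25.
  Low-cost: excess capacity gives 150 − 70 = 80; normal capacity gives 25 − 13 = 12. No deviation. ✓
  High-cost: normal capacity gives 25 − 13 = 12; excess capacity gives 150 − 116 = 34. Would deviate. ✗
Try low-cost → normal capacity, high-cost → excess capacity:
  If types separate, normal capacity earns payment 150 and excess capacity earns 25.
  Low-cost: normal capacity gives 150 − 13 = 137; excess capacity gives 25 − 70 = -45. No deviation. ✓
  High-cost: excess capacity gives 25 − 116 = -91; normal capacity gives 150 − 13 = 137. Would deviate. ✗
Neither assignment is incentive-compatible.

None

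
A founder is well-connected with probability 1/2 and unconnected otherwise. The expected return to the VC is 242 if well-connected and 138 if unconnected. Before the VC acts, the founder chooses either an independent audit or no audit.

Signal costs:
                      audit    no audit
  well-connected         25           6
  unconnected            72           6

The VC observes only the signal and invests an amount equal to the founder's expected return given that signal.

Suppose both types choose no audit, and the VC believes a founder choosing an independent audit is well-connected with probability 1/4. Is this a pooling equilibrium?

At the pooled signal (no audit) the VC holds the prior 1/2 and pays 1/2·242 + 1/2·138 = 190. Off-path (audit) belief 1/4 gives 1/4·242 + 3/4·138 = 164.
Well-connected: no audit gives 190 − 6 = 184; audit gives 164 − 25 = 139. Stays. ✓
Unconnected: no audit gives 190 − 6 = 184; audit gives 164 − 72 = 92. Stays. ✓

Yes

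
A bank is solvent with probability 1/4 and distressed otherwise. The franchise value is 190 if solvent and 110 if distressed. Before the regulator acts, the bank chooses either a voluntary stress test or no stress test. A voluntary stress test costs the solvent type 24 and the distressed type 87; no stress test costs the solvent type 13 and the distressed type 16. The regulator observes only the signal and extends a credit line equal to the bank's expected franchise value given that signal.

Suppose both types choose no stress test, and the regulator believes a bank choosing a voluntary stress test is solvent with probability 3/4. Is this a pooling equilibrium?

No

At the pooled signal (no stress test) the regulator holds the prior 1/4 and pays 1/4·190 + 3/4·110 = 130. Off-path (stress test) belief 3/4 gives 3/4·190 + 1/4·110 = 170.
Solvent: no stress test gives 130 − 13 = 117; stress test gives 170 − 24 = 146. Deviates. ✗
Distressed: no stress test gives 130 − 16 = 114; stress test gives 170 − 87 = 83. Stays. ✓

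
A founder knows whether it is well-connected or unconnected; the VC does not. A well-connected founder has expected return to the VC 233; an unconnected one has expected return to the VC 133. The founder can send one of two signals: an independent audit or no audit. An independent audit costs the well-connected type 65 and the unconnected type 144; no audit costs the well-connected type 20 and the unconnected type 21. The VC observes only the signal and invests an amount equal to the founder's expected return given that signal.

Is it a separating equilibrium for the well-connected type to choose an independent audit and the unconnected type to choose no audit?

Under separation the VC infers type exactly: audit → well-connected (pays 233), no audit → unconnected (pays 133).
Well-connected: audit gives 233 − 65 = 168; no audit gives 133 − 20 = 113. No deviation. ✓
Unconnected: no audit gives 133 − 21 = 112; audit gives 233 − 144 = 89. No deviation. ✓
Both incentive constraints hold.

Yes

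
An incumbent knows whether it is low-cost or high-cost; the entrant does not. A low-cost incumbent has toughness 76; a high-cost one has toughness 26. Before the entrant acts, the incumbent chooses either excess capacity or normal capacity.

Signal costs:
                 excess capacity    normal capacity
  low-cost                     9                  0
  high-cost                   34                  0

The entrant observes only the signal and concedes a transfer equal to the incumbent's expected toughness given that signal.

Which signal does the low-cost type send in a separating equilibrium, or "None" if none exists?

Try low-cost → excess capacity, high-cost → normal capacity:
  If types separate, excess capacity earns payment 76 and normal capacity earns 26.
  Low-cost: excess capacity gives 76 − 9 = 67; normal capacity gives 26 − 0 = 26. No deviation. ✓
  High-cost: normal capacity gives 26 − 0 = 26; excess capacity gives 76 − 34 = 42. Would deviate. ✗
Try low-cost → normal capacity, high-cost → excess capacity:
  If types separate, normal capacity earns payment 76 and excess capacity earns 26.
  Low-cost: normal capacity gives 76 − 0 = 76; excess capacity gives 26 − 9 = 17. No deviation. ✓
  High-cost: excess capacity gives 26 − 34 = -8; normal capacity gives 76 − 0 = 76. Would deviate. ✗
Neither assignment is incentive-compatible.

None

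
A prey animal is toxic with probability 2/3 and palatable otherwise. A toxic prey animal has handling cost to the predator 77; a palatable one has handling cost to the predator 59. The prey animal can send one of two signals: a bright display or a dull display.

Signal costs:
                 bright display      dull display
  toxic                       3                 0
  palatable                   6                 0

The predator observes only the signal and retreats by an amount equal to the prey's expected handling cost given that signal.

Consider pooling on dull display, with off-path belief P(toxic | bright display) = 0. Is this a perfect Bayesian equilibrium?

At the pooled signal (dull display) the predator holds the prior 2/3 and pays 2/3·77 + 1/3·59 = 71. Off-path (bright display) belief 0 gives 0·77 + 1·59 = 59.
Toxic: dull display gives 71 − 0 = 71; bright display gives 59 − 3 = 56. Stays. ✓
Palatable: dull display gives 71 − 0 = 71; bright display gives 59 − 6 = 53. Stays. ✓

Yes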